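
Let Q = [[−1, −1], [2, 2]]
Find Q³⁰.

Q² = Q (a projection; rank 1, trace 1), so Q³⁰ = Q.

[[−1, −1], [2, 2]]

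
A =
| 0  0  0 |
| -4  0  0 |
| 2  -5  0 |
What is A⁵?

A is strictly triangular, hence nilpotent: A³ = 0, so A⁵ = 0.

[[0, 0, 0], [0, 0, 0], [0, 0, 0]]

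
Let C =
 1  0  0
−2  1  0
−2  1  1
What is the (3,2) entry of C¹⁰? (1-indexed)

C = I + N where N = [[0, 0, 0], [−2, 0, 0], [−2, 1, 0]] is strictly lower-triangular, so N³ = 0.
(I + N)¹⁰ = I + 10·N + 45·N² = [[1, 0, 0], [−20, 1, 0], [−110, 10, 1]].

10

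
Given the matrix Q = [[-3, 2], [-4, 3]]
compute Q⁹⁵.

Q² = I (check: tr Q = 0 and det Q = -1), so Q⁹⁵ = Q since 95 is odd.

[[-3, 2], [-4, 3]]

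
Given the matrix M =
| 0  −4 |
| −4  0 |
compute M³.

M² = [[16, 0], [0, 16]]
M³ = [[0, −64], [−64, 0]]

[[0, −64], [−64, 0]]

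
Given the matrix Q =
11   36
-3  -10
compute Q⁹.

tr Q = 1 and det Q = -2, so the characteristic polynomial is λ² − (1)λ + (-2) with roots 2 and -1.
Eigenvectors give P = [[4, -3], [-1, 1]] with P⁻¹ = [[1, 3], [1, 4]], and Q = P·diag(2, -1)·P⁻¹.
Then Q⁹ = P·diag(512, -1)·P⁻¹ = [[2048, 3], [-512, -1]] · [[1, 3], [1, 4]] = [[2051, 6156], [-513, -1540]].

[[2051, 6156], [-513, -1540]]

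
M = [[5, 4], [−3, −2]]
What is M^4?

[[61, 60], [−45, −44]]

tr M = 3 and det M = 2, so the characteristic polynomial is λ² − (3)λ + (2) with roots 1 and 2.
Eigenvectors give P = [[1, −4], [−1, 3]] with P⁻¹ = [[−3, −4], [−1, −1]], and M = P·diag(1, 2)·P⁻¹.
Then M^4 = P·diag(1, 16)·P⁻¹ = [[1, −64], [−1, 48]] · [[−3, −4], [−1, −1]] = [[61, 60], [−45, −44]].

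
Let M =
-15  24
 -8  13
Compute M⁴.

[[321, -480], [160, -239]]

tr M = -2 and det M = -3, so the characteristic polynomial is λ² − (-2)λ + (-3) with roots -3 and 1.
Eigenvectors give P = [[2, -3], [1, -2]] with P⁻¹ = [[2, -3], [1, -2]], and M = P·diag(-3, 1)·P⁻¹.
Then M⁴ = P·diag(81, 1)·P⁻¹ = [[162, -3], [81, -2]] · [[2, -3], [1, -2]] = [[321, -480], [160, -239]].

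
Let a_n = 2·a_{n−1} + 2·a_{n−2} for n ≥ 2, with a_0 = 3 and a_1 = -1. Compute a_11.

21856

With companion matrix Q = [[2, 2], [1, 0]], [a_n, a_{n−1}]ᵀ = Q·[a_{n−1}, a_{n−2}]ᵀ, so [a_11, a_10]ᵀ = Q¹⁰·[a_1, a_0]ᵀ.
Q¹⁰ = [[18272, 13376], [6688, 4896]], giving [a_11, a_10]ᵀ = [[21856], [8000]].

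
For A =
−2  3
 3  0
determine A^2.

[[13, −6], [−6, 9]]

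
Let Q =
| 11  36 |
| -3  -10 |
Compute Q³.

tr Q = 1 and det Q = -2, so the characteristic polynomial is λ² − (1)λ + (-2) with roots 2 and -1.
Eigenvectors give P = [[4, -3], [-1, 1]] with P⁻¹ = [[1, 3], [1, 4]], and Q = P·diag(2, -1)·P⁻¹.
Then Q³ = P·diag(8, -1)·P⁻¹ = [[32, 3], [-8, -1]] · [[1, 3], [1, 4]] = [[35, 108], [-9, -28]].

[[35, 108], [-9, -28]]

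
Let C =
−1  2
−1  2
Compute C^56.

C² = C (a projection; rank 1, trace 1), so C^56 = C.

[[−1, 2], [−1, 2]]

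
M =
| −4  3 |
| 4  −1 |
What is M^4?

M^2 = [[28, −15], [−20, 13]]
M^3 = [[−172, 99], [132, −73]]
M^4 = [[1084, −615], [−820, 469]]

[[1084, −615], [−820, 469]]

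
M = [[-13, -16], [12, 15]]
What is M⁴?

[[-239, -320], [240, 321]]

tr M = 2 and det M = -3, so the characteristic polynomial is λ² − (2)λ + (-3) with roots -1 and 3.
Eigenvectors give P = [[4, -1], [-3, 1]] with P⁻¹ = [[1, 1], [3, 4]], and M = P·diag(-1, 3)·P⁻¹.
Then M⁴ = P·diag(1, 81)·P⁻¹ = [[4, -81], [-3, 81]] · [[1, 1], [3, 4]] = [[-239, -320], [240, 321]].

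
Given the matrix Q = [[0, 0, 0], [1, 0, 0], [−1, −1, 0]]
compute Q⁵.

[[0, 0, 0], [0, 0, 0], [0, 0, 0]]

Q is strictly triangular, hence nilpotent: Q³ = 0, so Q⁵ = 0.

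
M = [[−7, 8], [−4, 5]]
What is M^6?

tr M = −2 and det M = −3, so the characteristic polynomial is λ² − (−2)λ + (−3) with roots −3 and 1.
Eigenvectors give P = [[2, 1], [1, 1]] with P⁻¹ = [[1, −1], [−1, 2]], and M = P·diag(−3, 1)·P⁻¹.
Then M^6 = P·diag(729, 1)·P⁻¹ = [[1458, 1], [729, 1]] · [[1, −1], [−1, 2]] = [[1457, −1456], [728, −727]].

[[1457, −1456], [728, −727]]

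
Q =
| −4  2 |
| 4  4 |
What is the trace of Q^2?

48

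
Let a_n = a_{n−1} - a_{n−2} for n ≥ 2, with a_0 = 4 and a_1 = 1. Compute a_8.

With companion matrix A = [[1, -1], [1, 0]], [a_n, a_{n−1}]ᵀ = A·[a_{n−1}, a_{n−2}]ᵀ, so [a_8, a_7]ᵀ = A^7·[a_1, a_0]ᵀ.
A^7 = [[1, -1], [1, 0]], giving [a_8, a_7]ᵀ = [[-3], [1]].

-3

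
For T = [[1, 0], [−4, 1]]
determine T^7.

T = I + N where N = [[0, 0], [−4, 0]] is strictly lower-triangular, so N^2 = 0.
(I + N)^7 = I + 7·N = [[1, 0], [−28, 1]].

[[1, 0], [−28, 1]]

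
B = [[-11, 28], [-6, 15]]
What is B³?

tr B = 4 and det B = 3, so the characteristic polynomial is λ² − (4)λ + (3) with roots 1 and 3.
Eigenvectors give P = [[7, 2], [3, 1]] with P⁻¹ = [[1, -2], [-3, 7]], and B = P·diag(1, 3)·P⁻¹.
Then B³ = P·diag(1, 27)·P⁻¹ = [[7, 54], [3, 27]] · [[1, -2], [-3, 7]] = [[-155, 364], [-78, 183]].

[[-155, 364], [-78, 183]]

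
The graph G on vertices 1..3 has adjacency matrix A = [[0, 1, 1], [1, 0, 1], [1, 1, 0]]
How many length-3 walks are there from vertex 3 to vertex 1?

The number of length-3 walks from vertex 3 to vertex 1 is entry (3,1) of A³, where A is the adjacency matrix.
A² = [[2, 1, 1], [1, 2, 1], [1, 1, 2]]
A³ = [[2, 3, 3], [3, 2, 3], [3, 3, 2]]

3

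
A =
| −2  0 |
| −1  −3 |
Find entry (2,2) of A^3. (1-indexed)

−27

A^2 = [[4, 0], [5, 9]]
A^3 = [[−8, 0], [−19, −27]]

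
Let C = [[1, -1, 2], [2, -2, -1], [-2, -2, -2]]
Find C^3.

C^2 = [[-5, -3, -1], [0, 4, 8], [-2, 10, 2]]
C^3 = [[-9, 13, -5], [-8, -24, -20], [14, -22, -18]]

[[-9, 13, -5], [-8, -24, -20], [14, -22, -18]]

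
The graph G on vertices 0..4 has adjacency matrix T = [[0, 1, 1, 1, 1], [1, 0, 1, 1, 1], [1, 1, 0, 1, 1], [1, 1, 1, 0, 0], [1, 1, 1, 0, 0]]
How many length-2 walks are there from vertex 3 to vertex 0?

2

The number of length-2 walks from vertex 3 to vertex 0 is entry (3,0) of T², where T is the adjacency matrix.
T² = [[4, 3, 3, 2, 2], [3, 4, 3, 2, 2], [3, 3, 4, 2, 2], [2, 2, 2, 3, 3], [2, 2, 2, 3, 3]]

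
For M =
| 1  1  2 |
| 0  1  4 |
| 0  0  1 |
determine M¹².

[[1, 12, 288], [0, 1, 48], [0, 0, 1]]

M = I + N where N = [[0, 1, 2], [0, 0, 4], [0, 0, 0]] is strictly upper-triangular, so N³ = 0.
(I + N)¹² = I + 12·N + 66·N² = [[1, 12, 288], [0, 1, 48], [0, 0, 1]].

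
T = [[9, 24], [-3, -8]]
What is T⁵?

[[9, 24], [-3, -8]]

T² = T (a projection; rank 1, trace 1), so T⁵ = T.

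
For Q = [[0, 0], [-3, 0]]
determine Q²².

[[0, 0], [0, 0]]

Q is strictly triangular, hence nilpotent: Q² = 0, so Q²² = 0.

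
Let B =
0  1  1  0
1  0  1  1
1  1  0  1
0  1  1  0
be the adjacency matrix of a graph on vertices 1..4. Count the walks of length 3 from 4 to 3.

The number of length-3 walks from vertex 4 to vertex 3 is entry (4,3) of B^3, where B is the adjacency matrix.
B^2 = [[2, 1, 1, 2], [1, 3, 2, 1], [1, 2, 3, 1], [2, 1, 1, 2]]
B^3 = [[2, 5, 5, 2], [5, 4, 5, 5], [5, 5, 4, 5], [2, 5, 5, 2]]

5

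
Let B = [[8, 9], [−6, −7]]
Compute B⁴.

tr B = 1 and det B = −2, so the characteristic polynomial is λ² − (1)λ + (−2) with roots 2 and −1.
Eigenvectors give P = [[3, −1], [−2, 1]] with P⁻¹ = [[1, 1], [2, 3]], and B = P·diag(2, −1)·P⁻¹.
Then B⁴ = P·diag(16, 1)·P⁻¹ = [[48, −1], [−32, 1]] · [[1, 1], [2, 3]] = [[46, 45], [−30, −29]].

[[46, 45], [−30, −29]]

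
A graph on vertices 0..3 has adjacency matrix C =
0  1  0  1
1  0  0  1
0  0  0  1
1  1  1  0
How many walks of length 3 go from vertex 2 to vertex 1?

1

The number of length-3 walks from vertex 2 to vertex 1 is entry (2,1) of C^3, where C is the adjacency matrix.
C^2 = [[2, 1, 1, 1], [1, 2, 1, 1], [1, 1, 1, 0], [1, 1, 0, 3]]
C^3 = [[2, 3, 1, 4], [3, 2, 1, 4], [1, 1, 0, 3], [4, 4, 3, 2]]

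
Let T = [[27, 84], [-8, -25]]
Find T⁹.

[[137787, 413364], [-39368, -118105]]

tr T = 2 and det T = -3, so the characteristic polynomial is λ² − (2)λ + (-3) with roots 3 and -1.
Eigenvectors give P = [[7, -3], [-2, 1]] with P⁻¹ = [[1, 3], [2, 7]], and T = P·diag(3, -1)·P⁻¹.
Then T⁹ = P·diag(19683, -1)·P⁻¹ = [[137781, 3], [-39366, -1]] · [[1, 3], [2, 7]] = [[137787, 413364], [-39368, -118105]].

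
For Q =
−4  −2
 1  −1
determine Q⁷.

[[−4246, −4118], [2059, 1931]]

tr Q = −5 and det Q = 6, so the characteristic polynomial is λ² − (−5)λ + (6) with roots −2 and −3.
Eigenvectors give P = [[−1, 2], [1, −1]] with P⁻¹ = [[1, 2], [1, 1]], and Q = P·diag(−2, −3)·P⁻¹.
Then Q⁷ = P·diag(−128, −2187)·P⁻¹ = [[128, −4374], [−128, 2187]] · [[1, 2], [1, 1]] = [[−4246, −4118], [2059, 1931]].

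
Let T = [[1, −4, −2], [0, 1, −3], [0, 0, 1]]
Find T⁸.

[[1, −32, 320], [0, 1, −24], [0, 0, 1]]

T = I + N where N = [[0, −4, −2], [0, 0, −3], [0, 0, 0]] is strictly upper-triangular, so N³ = 0.
(I + N)⁸ = I + 8·N + 28·N² = [[1, −32, 320], [0, 1, −24], [0, 0, 1]].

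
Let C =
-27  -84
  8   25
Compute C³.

tr C = -2 and det C = -3, so the characteristic polynomial is λ² − (-2)λ + (-3) with roots 1 and -3.
Eigenvectors give P = [[-3, 7], [1, -2]] with P⁻¹ = [[2, 7], [1, 3]], and C = P·diag(1, -3)·P⁻¹.
Then C³ = P·diag(1, -27)·P⁻¹ = [[-3, -189], [1, 54]] · [[2, 7], [1, 3]] = [[-195, -588], [56, 169]].

[[-195, -588], [56, 169]]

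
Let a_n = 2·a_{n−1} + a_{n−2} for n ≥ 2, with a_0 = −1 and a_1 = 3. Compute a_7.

With companion matrix B = [[2, 1], [1, 0]], [a_n, a_{n−1}]ᵀ = B·[a_{n−1}, a_{n−2}]ᵀ, so [a_7, a_6]ᵀ = B⁶·[a_1, a_0]ᵀ.
B⁶ = [[169, 70], [70, 29]], giving [a_7, a_6]ᵀ = [[437], [181]].

437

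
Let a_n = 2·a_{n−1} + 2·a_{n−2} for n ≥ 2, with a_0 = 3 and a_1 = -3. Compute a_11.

With companion matrix Q = [[2, 2], [1, 0]], [a_n, a_{n−1}]ᵀ = Q·[a_{n−1}, a_{n−2}]ᵀ, so [a_11, a_10]ᵀ = Q¹⁰·[a_1, a_0]ᵀ.
Q¹⁰ = [[18272, 13376], [6688, 4896]], giving [a_11, a_10]ᵀ = [[-14688], [-5376]].

-14688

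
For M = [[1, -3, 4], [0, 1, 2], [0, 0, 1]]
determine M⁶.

[[1, -18, -66], [0, 1, 12], [0, 0, 1]]

M = I + N where N = [[0, -3, 4], [0, 0, 2], [0, 0, 0]] is strictly upper-triangular, so N³ = 0.
(I + N)⁶ = I + 6·N + 15·N² = [[1, -18, -66], [0, 1, 12], [0, 0, 1]].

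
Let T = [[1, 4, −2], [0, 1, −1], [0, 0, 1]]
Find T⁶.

T = I + N where N = [[0, 4, −2], [0, 0, −1], [0, 0, 0]] is strictly upper-triangular, so N³ = 0.
(I + N)⁶ = I + 6·N + 15·N² = [[1, 24, −72], [0, 1, −6], [0, 0, 1]].

[[1, 24, −72], [0, 1, −6], [0, 0, 1]]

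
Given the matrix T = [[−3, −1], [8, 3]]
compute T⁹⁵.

[[−3, −1], [8, 3]]

T² = I (check: tr T = 0 and det T = −1), so T⁹⁵ = T since 95 is odd.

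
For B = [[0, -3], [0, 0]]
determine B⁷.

[[0, 0], [0, 0]]

B is strictly triangular, hence nilpotent: B² = 0, so B⁷ = 0.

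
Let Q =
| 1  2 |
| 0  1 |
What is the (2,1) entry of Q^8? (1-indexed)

0

Q = I + N where N = [[0, 2], [0, 0]] is strictly upper-triangular, so N^2 = 0.
(I + N)^8 = I + 8·N = [[1, 16], [0, 1]].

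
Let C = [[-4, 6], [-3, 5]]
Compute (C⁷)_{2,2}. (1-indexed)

tr C = 1 and det C = -2, so the characteristic polynomial is λ² − (1)λ + (-2) with roots -1 and 2.
Eigenvectors give P = [[2, 1], [1, 1]] with P⁻¹ = [[1, -1], [-1, 2]], and C = P·diag(-1, 2)·P⁻¹.
Then C⁷ = P·diag(-1, 128)·P⁻¹ = [[-2, 128], [-1, 128]] · [[1, -1], [-1, 2]] = [[-130, 258], [-129, 257]].

257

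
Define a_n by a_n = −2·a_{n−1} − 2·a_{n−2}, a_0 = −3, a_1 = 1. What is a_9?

16

With companion matrix C = [[−2, −2], [1, 0]], [a_n, a_{n−1}]ᵀ = C·[a_{n−1}, a_{n−2}]ᵀ, so [a_9, a_8]ᵀ = C^8·[a_1, a_0]ᵀ.
C^8 = [[16, 0], [0, 16]], giving [a_9, a_8]ᵀ = [[16], [−48]].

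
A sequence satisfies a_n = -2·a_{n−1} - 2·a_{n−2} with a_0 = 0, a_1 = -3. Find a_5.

12

With companion matrix M = [[-2, -2], [1, 0]], [a_n, a_{n−1}]ᵀ = M·[a_{n−1}, a_{n−2}]ᵀ, so [a_5, a_4]ᵀ = M⁴·[a_1, a_0]ᵀ.
M⁴ = [[-4, 0], [0, -4]], giving [a_5, a_4]ᵀ = [[12], [0]].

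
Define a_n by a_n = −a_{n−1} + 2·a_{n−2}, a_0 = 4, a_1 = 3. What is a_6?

25

With companion matrix Q = [[−1, 2], [1, 0]], [a_n, a_{n−1}]ᵀ = Q·[a_{n−1}, a_{n−2}]ᵀ, so [a_6, a_5]ᵀ = Q⁵·[a_1, a_0]ᵀ.
Q⁵ = [[−21, 22], [11, −10]], giving [a_6, a_5]ᵀ = [[25], [−7]].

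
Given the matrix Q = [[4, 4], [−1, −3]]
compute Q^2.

[[12, 4], [−1, 5]]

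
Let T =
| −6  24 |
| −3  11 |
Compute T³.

[[−144, 456], [−57, 179]]

tr T = 5 and det T = 6, so the characteristic polynomial is λ² − (5)λ + (6) with roots 2 and 3.
Eigenvectors give P = [[−3, −8], [−1, −3]] with P⁻¹ = [[−3, 8], [1, −3]], and T = P·diag(2, 3)·P⁻¹.
Then T³ = P·diag(8, 27)·P⁻¹ = [[−24, −216], [−8, −81]] · [[−3, 8], [1, −3]] = [[−144, 456], [−57, 179]].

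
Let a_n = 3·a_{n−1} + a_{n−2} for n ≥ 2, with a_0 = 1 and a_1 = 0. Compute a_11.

42837

With companion matrix C = [[3, 1], [1, 0]], [a_n, a_{n−1}]ᵀ = C·[a_{n−1}, a_{n−2}]ᵀ, so [a_11, a_10]ᵀ = C¹⁰·[a_1, a_0]ᵀ.
C¹⁰ = [[141481, 42837], [42837, 12970]], giving [a_11, a_10]ᵀ = [[42837], [12970]].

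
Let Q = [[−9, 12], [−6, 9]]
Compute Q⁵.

tr Q = 0 and det Q = −9, so the characteristic polynomial is λ² − (0)λ + (−9) with roots 3 and −3.
Eigenvectors give P = [[−1, 2], [−1, 1]] with P⁻¹ = [[1, −2], [1, −1]], and Q = P·diag(3, −3)·P⁻¹.
Then Q⁵ = P·diag(243, −243)·P⁻¹ = [[−243, −486], [−243, −243]] · [[1, −2], [1, −1]] = [[−729, 972], [−486, 729]].

[[−729, 972], [−486, 729]]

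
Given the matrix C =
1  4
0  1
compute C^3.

[[1, 12], [0, 1]]

C = I + N where N = [[0, 4], [0, 0]] is strictly upper-triangular, so N^2 = 0.
(I + N)^3 = I + 3·N = [[1, 12], [0, 1]].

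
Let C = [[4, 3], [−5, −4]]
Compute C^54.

[[1, 0], [0, 1]]

C² = I (check: tr C = 0 and det C = −1), so C^54 = I since 54 is even.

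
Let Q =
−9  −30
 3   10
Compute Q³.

Q² = Q (a projection; rank 1, trace 1), so Q³ = Q.

[[−9, −30], [3, 10]]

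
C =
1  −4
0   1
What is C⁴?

C = I + N where N = [[0, −4], [0, 0]] is strictly upper-triangular, so N² = 0.
(I + N)⁴ = I + 4·N = [[1, −16], [0, 1]].

[[1, −16], [0, 1]]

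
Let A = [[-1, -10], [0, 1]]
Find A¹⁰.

A² = I (check: tr A = 0 and det A = -1), so A¹⁰ = I since 10 is even.

[[1, 0], [0, 1]]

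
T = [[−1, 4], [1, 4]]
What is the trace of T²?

25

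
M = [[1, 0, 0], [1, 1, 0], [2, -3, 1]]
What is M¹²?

[[1, 0, 0], [12, 1, 0], [-174, -36, 1]]

M = I + N where N = [[0, 0, 0], [1, 0, 0], [2, -3, 0]] is strictly lower-triangular, so N³ = 0.
(I + N)¹² = I + 12·N + 66·N² = [[1, 0, 0], [12, 1, 0], [-174, -36, 1]].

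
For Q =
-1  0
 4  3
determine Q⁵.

[[-1, 0], [244, 243]]

tr Q = 2 and det Q = -3, so the characteristic polynomial is λ² − (2)λ + (-3) with roots -1 and 3.
Eigenvectors give P = [[-1, 0], [1, 1]] with P⁻¹ = [[-1, 0], [1, 1]], and Q = P·diag(-1, 3)·P⁻¹.
Then Q⁵ = P·diag(-1, 243)·P⁻¹ = [[1, 0], [-1, 243]] · [[-1, 0], [1, 1]] = [[-1, 0], [244, 243]].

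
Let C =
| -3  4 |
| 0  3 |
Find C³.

[[-27, 36], [0, 27]]

C² = [[9, 0], [0, 9]]
C³ = [[-27, 36], [0, 27]]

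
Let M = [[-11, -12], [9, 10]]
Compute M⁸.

tr M = -1 and det M = -2, so the characteristic polynomial is λ² − (-1)λ + (-2) with roots 1 and -2.
Eigenvectors give P = [[-1, 4], [1, -3]] with P⁻¹ = [[3, 4], [1, 1]], and M = P·diag(1, -2)·P⁻¹.
Then M⁸ = P·diag(1, 256)·P⁻¹ = [[-1, 1024], [1, -768]] · [[3, 4], [1, 1]] = [[1021, 1020], [-765, -764]].

[[1021, 1020], [-765, -764]]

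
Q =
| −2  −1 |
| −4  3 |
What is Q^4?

Q^2 = [[8, −1], [−4, 13]]
Q^3 = [[−12, −11], [−44, 43]]
Q^4 = [[68, −21], [−84, 173]]

[[68, −21], [−84, 173]]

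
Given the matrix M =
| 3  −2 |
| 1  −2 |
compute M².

[[7, −2], [1, 2]]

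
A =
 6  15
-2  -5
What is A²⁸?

A² = A (a projection; rank 1, trace 1), so A²⁸ = A.

[[6, 15], [-2, -5]]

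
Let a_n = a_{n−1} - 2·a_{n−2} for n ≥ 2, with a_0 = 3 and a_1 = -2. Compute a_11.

20

With companion matrix Q = [[1, -2], [1, 0]], [a_n, a_{n−1}]ᵀ = Q·[a_{n−1}, a_{n−2}]ᵀ, so [a_11, a_10]ᵀ = Q¹⁰·[a_1, a_0]ᵀ.
Q¹⁰ = [[23, 22], [-11, 34]], giving [a_11, a_10]ᵀ = [[20], [124]].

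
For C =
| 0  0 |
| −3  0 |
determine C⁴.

C is strictly triangular, hence nilpotent: C² = 0, so C⁴ = 0.

[[0, 0], [0, 0]]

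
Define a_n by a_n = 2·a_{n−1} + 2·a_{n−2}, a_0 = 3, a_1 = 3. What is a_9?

With companion matrix M = [[2, 2], [1, 0]], [a_n, a_{n−1}]ᵀ = M·[a_{n−1}, a_{n−2}]ᵀ, so [a_9, a_8]ᵀ = M^8·[a_1, a_0]ᵀ.
M^8 = [[2448, 1792], [896, 656]], giving [a_9, a_8]ᵀ = [[12720], [4656]].

12720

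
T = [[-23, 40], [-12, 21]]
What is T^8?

tr T = -2 and det T = -3, so the characteristic polynomial is λ² − (-2)λ + (-3) with roots 1 and -3.
Eigenvectors give P = [[-5, 2], [-3, 1]] with P⁻¹ = [[1, -2], [3, -5]], and T = P·diag(1, -3)·P⁻¹.
Then T^8 = P·diag(1, 6561)·P⁻¹ = [[-5, 13122], [-3, 6561]] · [[1, -2], [3, -5]] = [[39361, -65600], [19680, -32799]].

[[39361, -65600], [19680, -32799]]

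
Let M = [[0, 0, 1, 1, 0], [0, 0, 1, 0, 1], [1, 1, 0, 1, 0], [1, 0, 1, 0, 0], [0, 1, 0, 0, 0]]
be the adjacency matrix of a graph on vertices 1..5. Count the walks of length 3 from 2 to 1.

The number of length-3 walks from vertex 2 to vertex 1 is entry (2,1) of M³, where M is the adjacency matrix.
M² = [[2, 1, 1, 1, 0], [1, 2, 0, 1, 0], [1, 0, 3, 1, 1], [1, 1, 1, 2, 0], [0, 0, 1, 0, 1]]
M³ = [[2, 1, 4, 3, 1], [1, 0, 4, 1, 2], [4, 4, 2, 4, 0], [3, 1, 4, 2, 1], [1, 2, 0, 1, 0]]

1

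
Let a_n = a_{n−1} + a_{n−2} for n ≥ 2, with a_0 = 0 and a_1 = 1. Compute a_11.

With companion matrix A = [[1, 1], [1, 0]], [a_n, a_{n−1}]ᵀ = A·[a_{n−1}, a_{n−2}]ᵀ, so [a_11, a_10]ᵀ = A¹⁰·[a_1, a_0]ᵀ.
A¹⁰ = [[89, 55], [55, 34]], giving [a_11, a_10]ᵀ = [[89], [55]].

89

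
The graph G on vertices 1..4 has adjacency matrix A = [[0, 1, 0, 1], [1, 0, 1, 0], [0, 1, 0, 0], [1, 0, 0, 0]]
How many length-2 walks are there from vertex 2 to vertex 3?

0

The number of length-2 walks from vertex 2 to vertex 3 is entry (2,3) of A², where A is the adjacency matrix.
A² = [[2, 0, 1, 0], [0, 2, 0, 1], [1, 0, 1, 0], [0, 1, 0, 1]]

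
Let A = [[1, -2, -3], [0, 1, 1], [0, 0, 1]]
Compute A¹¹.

A = I + N where N = [[0, -2, -3], [0, 0, 1], [0, 0, 0]] is strictly upper-triangular, so N³ = 0.
(I + N)¹¹ = I + 11·N + 55·N² = [[1, -22, -143], [0, 1, 11], [0, 0, 1]].

[[1, -22, -143], [0, 1, 11], [0, 0, 1]]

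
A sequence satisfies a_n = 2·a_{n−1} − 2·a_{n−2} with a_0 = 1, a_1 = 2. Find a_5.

−8

With companion matrix M = [[2, −2], [1, 0]], [a_n, a_{n−1}]ᵀ = M·[a_{n−1}, a_{n−2}]ᵀ, so [a_5, a_4]ᵀ = M⁴·[a_1, a_0]ᵀ.
M⁴ = [[−4, 0], [0, −4]], giving [a_5, a_4]ᵀ = [[−8], [−4]].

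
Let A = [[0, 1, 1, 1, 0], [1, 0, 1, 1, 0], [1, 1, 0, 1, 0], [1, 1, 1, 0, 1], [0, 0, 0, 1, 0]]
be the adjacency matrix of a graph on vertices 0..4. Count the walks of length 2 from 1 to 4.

1

The number of length-2 walks from vertex 1 to vertex 4 is entry (1,4) of A², where A is the adjacency matrix.
A² = [[3, 2, 2, 2, 1], [2, 3, 2, 2, 1], [2, 2, 3, 2, 1], [2, 2, 2, 4, 0], [1, 1, 1, 0, 1]]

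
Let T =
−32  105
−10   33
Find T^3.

tr T = 1 and det T = −6, so the characteristic polynomial is λ² − (1)λ + (−6) with roots −2 and 3.
Eigenvectors give P = [[7, 3], [2, 1]] with P⁻¹ = [[1, −3], [−2, 7]], and T = P·diag(−2, 3)·P⁻¹.
Then T^3 = P·diag(−8, 27)·P⁻¹ = [[−56, 81], [−16, 27]] · [[1, −3], [−2, 7]] = [[−218, 735], [−70, 237]].

[[−218, 735], [−70, 237]]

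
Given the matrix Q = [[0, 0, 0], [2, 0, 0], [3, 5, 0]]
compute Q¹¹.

[[0, 0, 0], [0, 0, 0], [0, 0, 0]]

Q is strictly triangular, hence nilpotent: Q³ = 0, so Q¹¹ = 0.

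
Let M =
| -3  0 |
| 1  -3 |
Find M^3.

[[-27, 0], [27, -27]]

M^2 = [[9, 0], [-6, 9]]
M^3 = [[-27, 0], [27, -27]]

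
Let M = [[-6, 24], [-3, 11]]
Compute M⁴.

tr M = 5 and det M = 6, so the characteristic polynomial is λ² − (5)λ + (6) with roots 3 and 2.
Eigenvectors give P = [[8, -3], [3, -1]] with P⁻¹ = [[-1, 3], [-3, 8]], and M = P·diag(3, 2)·P⁻¹.
Then M⁴ = P·diag(81, 16)·P⁻¹ = [[648, -48], [243, -16]] · [[-1, 3], [-3, 8]] = [[-504, 1560], [-195, 601]].

[[-504, 1560], [-195, 601]]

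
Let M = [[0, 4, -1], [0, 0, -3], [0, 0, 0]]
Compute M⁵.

M is strictly triangular, hence nilpotent: M³ = 0, so M⁵ = 0.

[[0, 0, 0], [0, 0, 0], [0, 0, 0]]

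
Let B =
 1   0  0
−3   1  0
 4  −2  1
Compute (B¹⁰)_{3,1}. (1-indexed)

310

B = I + N where N = [[0, 0, 0], [−3, 0, 0], [4, −2, 0]] is strictly lower-triangular, so N³ = 0.
(I + N)¹⁰ = I + 10·N + 45·N² = [[1, 0, 0], [−30, 1, 0], [310, −20, 1]].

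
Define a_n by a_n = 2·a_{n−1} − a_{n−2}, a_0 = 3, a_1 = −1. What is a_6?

With companion matrix B = [[2, −1], [1, 0]], [a_n, a_{n−1}]ᵀ = B·[a_{n−1}, a_{n−2}]ᵀ, so [a_6, a_5]ᵀ = B^5·[a_1, a_0]ᵀ.
B^5 = [[6, −5], [5, −4]], giving [a_6, a_5]ᵀ = [[−21], [−17]].

−21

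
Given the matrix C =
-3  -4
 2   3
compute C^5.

C² = I (check: tr C = 0 and det C = -1), so C^5 = C since 5 is odd.

[[-3, -4], [2, 3]]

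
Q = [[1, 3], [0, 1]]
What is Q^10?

[[1, 30], [0, 1]]

Q = I + N where N = [[0, 3], [0, 0]] is strictly upper-triangular, so N^2 = 0.
(I + N)^10 = I + 10·N = [[1, 30], [0, 1]].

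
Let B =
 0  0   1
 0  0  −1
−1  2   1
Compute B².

[[−1, 2, 1], [1, −2, −1], [−1, 2, −2]]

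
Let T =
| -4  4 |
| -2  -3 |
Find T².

[[8, -28], [14, 1]]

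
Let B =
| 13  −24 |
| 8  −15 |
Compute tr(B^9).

−19682

tr B = −2 and det B = −3, so the characteristic polynomial is λ² − (−2)λ + (−3) with roots −3 and 1.
Eigenvectors give P = [[−3, 2], [−2, 1]] with P⁻¹ = [[1, −2], [2, −3]], and B = P·diag(−3, 1)·P⁻¹.
Then B^9 = P·diag(−19683, 1)·P⁻¹ = [[59049, 2], [39366, 1]] · [[1, −2], [2, −3]] = [[59053, −118104], [39368, −78735]].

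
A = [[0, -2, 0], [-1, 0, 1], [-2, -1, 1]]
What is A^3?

[[4, -2, -2], [-3, 3, 2], [-3, 2, 3]]

A^2 = [[2, 0, -2], [-2, 1, 1], [-1, 3, 0]]
A^3 = [[4, -2, -2], [-3, 3, 2], [-3, 2, 3]]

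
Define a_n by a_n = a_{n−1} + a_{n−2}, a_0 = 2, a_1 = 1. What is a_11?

199

With companion matrix T = [[1, 1], [1, 0]], [a_n, a_{n−1}]ᵀ = T·[a_{n−1}, a_{n−2}]ᵀ, so [a_11, a_10]ᵀ = T¹⁰·[a_1, a_0]ᵀ.
T¹⁰ = [[89, 55], [55, 34]], giving [a_11, a_10]ᵀ = [[199], [123]].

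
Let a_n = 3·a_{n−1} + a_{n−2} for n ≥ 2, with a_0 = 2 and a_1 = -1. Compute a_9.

-5116

With companion matrix T = [[3, 1], [1, 0]], [a_n, a_{n−1}]ᵀ = T·[a_{n−1}, a_{n−2}]ᵀ, so [a_9, a_8]ᵀ = T⁸·[a_1, a_0]ᵀ.
T⁸ = [[12970, 3927], [3927, 1189]], giving [a_9, a_8]ᵀ = [[-5116], [-1549]].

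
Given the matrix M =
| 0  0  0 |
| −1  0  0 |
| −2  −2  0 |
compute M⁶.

M is strictly triangular, hence nilpotent: M³ = 0, so M⁶ = 0.

[[0, 0, 0], [0, 0, 0], [0, 0, 0]]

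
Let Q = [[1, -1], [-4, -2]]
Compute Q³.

[[1, -7], [-28, -20]]

Q² = [[5, 1], [4, 8]]
Q³ = [[1, -7], [-28, -20]]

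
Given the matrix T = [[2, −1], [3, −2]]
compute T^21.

[[2, −1], [3, −2]]

T² = I (check: tr T = 0 and det T = −1), so T^21 = T since 21 is odd.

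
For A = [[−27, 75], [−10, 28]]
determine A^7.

tr A = 1 and det A = −6, so the characteristic polynomial is λ² − (1)λ + (−6) with roots −2 and 3.
Eigenvectors give P = [[−3, 5], [−1, 2]] with P⁻¹ = [[−2, 5], [−1, 3]], and A = P·diag(−2, 3)·P⁻¹.
Then A^7 = P·diag(−128, 2187)·P⁻¹ = [[384, 10935], [128, 4374]] · [[−2, 5], [−1, 3]] = [[−11703, 34725], [−4630, 13762]].

[[−11703, 34725], [−4630, 13762]]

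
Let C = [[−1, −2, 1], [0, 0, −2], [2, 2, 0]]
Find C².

[[3, 4, 3], [−4, −4, 0], [−2, −4, −2]]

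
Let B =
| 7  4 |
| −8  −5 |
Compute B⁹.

[[39367, 19684], [−39368, −19685]]

tr B = 2 and det B = −3, so the characteristic polynomial is λ² − (2)λ + (−3) with roots −1 and 3.
Eigenvectors give P = [[−1, −1], [2, 1]] with P⁻¹ = [[1, 1], [−2, −1]], and B = P·diag(−1, 3)·P⁻¹.
Then B⁹ = P·diag(−1, 19683)·P⁻¹ = [[1, −19683], [−2, 19683]] · [[1, 1], [−2, −1]] = [[39367, 19684], [−39368, −19685]].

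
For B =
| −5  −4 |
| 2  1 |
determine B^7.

[[−4373, −4372], [2186, 2185]]

tr B = −4 and det B = 3, so the characteristic polynomial is λ² − (−4)λ + (3) with roots −3 and −1.
Eigenvectors give P = [[2, −1], [−1, 1]] with P⁻¹ = [[1, 1], [1, 2]], and B = P·diag(−3, −1)·P⁻¹.
Then B^7 = P·diag(−2187, −1)·P⁻¹ = [[−4374, 1], [2187, −1]] · [[1, 1], [1, 2]] = [[−4373, −4372], [2186, 2185]].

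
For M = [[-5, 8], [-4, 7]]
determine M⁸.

[[-6559, 13120], [-6560, 13121]]

tr M = 2 and det M = -3, so the characteristic polynomial is λ² − (2)λ + (-3) with roots 3 and -1.
Eigenvectors give P = [[-1, 2], [-1, 1]] with P⁻¹ = [[1, -2], [1, -1]], and M = P·diag(3, -1)·P⁻¹.
Then M⁸ = P·diag(6561, 1)·P⁻¹ = [[-6561, 2], [-6561, 1]] · [[1, -2], [1, -1]] = [[-6559, 13120], [-6560, 13121]].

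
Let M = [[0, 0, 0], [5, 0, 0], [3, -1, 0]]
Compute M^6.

M is strictly triangular, hence nilpotent: M^3 = 0, so M^6 = 0.

[[0, 0, 0], [0, 0, 0], [0, 0, 0]]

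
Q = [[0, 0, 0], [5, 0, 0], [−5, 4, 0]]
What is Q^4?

Q is strictly triangular, hence nilpotent: Q^3 = 0, so Q^4 = 0.

[[0, 0, 0], [0, 0, 0], [0, 0, 0]]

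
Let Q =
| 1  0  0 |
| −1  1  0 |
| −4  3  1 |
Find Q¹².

[[1, 0, 0], [−12, 1, 0], [−246, 36, 1]]

Q = I + N where N = [[0, 0, 0], [−1, 0, 0], [−4, 3, 0]] is strictly lower-triangular, so N³ = 0.
(I + N)¹² = I + 12·N + 66·N² = [[1, 0, 0], [−12, 1, 0], [−246, 36, 1]].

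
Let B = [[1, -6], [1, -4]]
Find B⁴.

tr B = -3 and det B = 2, so the characteristic polynomial is λ² − (-3)λ + (2) with roots -1 and -2.
Eigenvectors give P = [[3, -2], [1, -1]] with P⁻¹ = [[1, -2], [1, -3]], and B = P·diag(-1, -2)·P⁻¹.
Then B⁴ = P·diag(1, 16)·P⁻¹ = [[3, -32], [1, -16]] · [[1, -2], [1, -3]] = [[-29, 90], [-15, 46]].

[[-29, 90], [-15, 46]]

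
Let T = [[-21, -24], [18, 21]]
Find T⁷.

[[-15309, -17496], [13122, 15309]]

tr T = 0 and det T = -9, so the characteristic polynomial is λ² − (0)λ + (-9) with roots -3 and 3.
Eigenvectors give P = [[4, -1], [-3, 1]] with P⁻¹ = [[1, 1], [3, 4]], and T = P·diag(-3, 3)·P⁻¹.
Then T⁷ = P·diag(-2187, 2187)·P⁻¹ = [[-8748, -2187], [6561, 2187]] · [[1, 1], [3, 4]] = [[-15309, -17496], [13122, 15309]].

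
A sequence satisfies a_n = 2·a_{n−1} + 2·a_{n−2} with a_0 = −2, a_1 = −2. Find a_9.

−8480

With companion matrix T = [[2, 2], [1, 0]], [a_n, a_{n−1}]ᵀ = T·[a_{n−1}, a_{n−2}]ᵀ, so [a_9, a_8]ᵀ = T⁸·[a_1, a_0]ᵀ.
T⁸ = [[2448, 1792], [896, 656]], giving [a_9, a_8]ᵀ = [[−8480], [−3104]].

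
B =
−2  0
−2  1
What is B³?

B² = [[4, 0], [2, 1]]
B³ = [[−8, 0], [−6, 1]]

[[−8, 0], [−6, 1]]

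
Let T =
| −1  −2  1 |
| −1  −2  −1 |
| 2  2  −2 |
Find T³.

[[−15, −28, −1], [1, −4, −9], [28, 48, −4]]

T² = [[5, 8, −1], [1, 4, 3], [−8, −12, 4]]
T³ = [[−15, −28, −1], [1, −4, −9], [28, 48, −4]]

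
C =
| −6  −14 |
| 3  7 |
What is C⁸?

C² = C (a projection; rank 1, trace 1), so C⁸ = C.

[[−6, −14], [3, 7]]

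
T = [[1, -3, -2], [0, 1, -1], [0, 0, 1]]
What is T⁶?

T = I + N where N = [[0, -3, -2], [0, 0, -1], [0, 0, 0]] is strictly upper-triangular, so N³ = 0.
(I + N)⁶ = I + 6·N + 15·N² = [[1, -18, 33], [0, 1, -6], [0, 0, 1]].

[[1, -18, 33], [0, 1, -6], [0, 0, 1]]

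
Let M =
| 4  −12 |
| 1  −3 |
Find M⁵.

[[4, −12], [1, −3]]

M² = M (a projection; rank 1, trace 1), so M⁵ = M.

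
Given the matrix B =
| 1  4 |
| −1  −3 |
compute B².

[[−3, −8], [2, 5]]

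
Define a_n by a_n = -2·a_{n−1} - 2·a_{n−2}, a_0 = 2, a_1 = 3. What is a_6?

With companion matrix C = [[-2, -2], [1, 0]], [a_n, a_{n−1}]ᵀ = C·[a_{n−1}, a_{n−2}]ᵀ, so [a_6, a_5]ᵀ = C⁵·[a_1, a_0]ᵀ.
C⁵ = [[8, 8], [-4, 0]], giving [a_6, a_5]ᵀ = [[40], [-12]].

40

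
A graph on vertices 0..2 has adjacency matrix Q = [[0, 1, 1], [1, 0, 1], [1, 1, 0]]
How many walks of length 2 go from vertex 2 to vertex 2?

2

The number of length-2 walks from vertex 2 to vertex 2 is entry (2,2) of Q², where Q is the adjacency matrix.
Q² = [[2, 1, 1], [1, 2, 1], [1, 1, 2]]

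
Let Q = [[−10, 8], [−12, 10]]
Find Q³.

tr Q = 0 and det Q = −4, so the characteristic polynomial is λ² − (0)λ + (−4) with roots 2 and −2.
Eigenvectors give P = [[−2, 1], [−3, 1]] with P⁻¹ = [[1, −1], [3, −2]], and Q = P·diag(2, −2)·P⁻¹.
Then Q³ = P·diag(8, −8)·P⁻¹ = [[−16, −8], [−24, −8]] · [[1, −1], [3, −2]] = [[−40, 32], [−48, 40]].

[[−40, 32], [−48, 40]]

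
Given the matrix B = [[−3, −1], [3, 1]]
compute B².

[[6, 2], [−6, −2]]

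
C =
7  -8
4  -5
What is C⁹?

tr C = 2 and det C = -3, so the characteristic polynomial is λ² − (2)λ + (-3) with roots -1 and 3.
Eigenvectors give P = [[-1, 2], [-1, 1]] with P⁻¹ = [[1, -2], [1, -1]], and C = P·diag(-1, 3)·P⁻¹.
Then C⁹ = P·diag(-1, 19683)·P⁻¹ = [[1, 39366], [1, 19683]] · [[1, -2], [1, -1]] = [[39367, -39368], [19684, -19685]].

[[39367, -39368], [19684, -19685]]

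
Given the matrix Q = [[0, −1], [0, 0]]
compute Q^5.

[[0, 0], [0, 0]]

Q is strictly triangular, hence nilpotent: Q^2 = 0, so Q^5 = 0.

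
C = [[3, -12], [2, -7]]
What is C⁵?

[[483, -1452], [242, -727]]

tr C = -4 and det C = 3, so the characteristic polynomial is λ² − (-4)λ + (3) with roots -3 and -1.
Eigenvectors give P = [[2, 3], [1, 1]] with P⁻¹ = [[-1, 3], [1, -2]], and C = P·diag(-3, -1)·P⁻¹.
Then C⁵ = P·diag(-243, -1)·P⁻¹ = [[-486, -3], [-243, -1]] · [[-1, 3], [1, -2]] = [[483, -1452], [242, -727]].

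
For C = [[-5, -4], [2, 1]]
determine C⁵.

[[-485, -484], [242, 241]]

tr C = -4 and det C = 3, so the characteristic polynomial is λ² − (-4)λ + (3) with roots -1 and -3.
Eigenvectors give P = [[1, -2], [-1, 1]] with P⁻¹ = [[-1, -2], [-1, -1]], and C = P·diag(-1, -3)·P⁻¹.
Then C⁵ = P·diag(-1, -243)·P⁻¹ = [[-1, 486], [1, -243]] · [[-1, -2], [-1, -1]] = [[-485, -484], [242, 241]].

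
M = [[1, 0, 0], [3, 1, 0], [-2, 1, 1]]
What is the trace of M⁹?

3

M = I + N where N = [[0, 0, 0], [3, 0, 0], [-2, 1, 0]] is strictly lower-triangular, so N³ = 0.
(I + N)⁹ = I + 9·N + 36·N² = [[1, 0, 0], [27, 1, 0], [90, 9, 1]].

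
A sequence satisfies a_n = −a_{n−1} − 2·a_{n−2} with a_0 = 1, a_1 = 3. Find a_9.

With companion matrix C = [[−1, −2], [1, 0]], [a_n, a_{n−1}]ᵀ = C·[a_{n−1}, a_{n−2}]ᵀ, so [a_9, a_8]ᵀ = C⁸·[a_1, a_0]ᵀ.
C⁸ = [[−17, −6], [3, −14]], giving [a_9, a_8]ᵀ = [[−57], [−5]].

−57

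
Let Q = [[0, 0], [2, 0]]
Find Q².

Q is strictly triangular, hence nilpotent: Q² = 0, so Q² = 0.

[[0, 0], [0, 0]]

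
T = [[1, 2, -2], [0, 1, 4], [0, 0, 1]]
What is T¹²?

T = I + N where N = [[0, 2, -2], [0, 0, 4], [0, 0, 0]] is strictly upper-triangular, so N³ = 0.
(I + N)¹² = I + 12·N + 66·N² = [[1, 24, 504], [0, 1, 48], [0, 0, 1]].

[[1, 24, 504], [0, 1, 48], [0, 0, 1]]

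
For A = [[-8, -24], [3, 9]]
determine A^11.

A² = A (a projection; rank 1, trace 1), so A^11 = A.

[[-8, -24], [3, 9]]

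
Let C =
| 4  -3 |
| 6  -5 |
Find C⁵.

[[34, -33], [66, -65]]

tr C = -1 and det C = -2, so the characteristic polynomial is λ² − (-1)λ + (-2) with roots 1 and -2.
Eigenvectors give P = [[1, -1], [1, -2]] with P⁻¹ = [[2, -1], [1, -1]], and C = P·diag(1, -2)·P⁻¹.
Then C⁵ = P·diag(1, -32)·P⁻¹ = [[1, 32], [1, 64]] · [[2, -1], [1, -1]] = [[34, -33], [66, -65]].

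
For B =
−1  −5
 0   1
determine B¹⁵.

[[−1, −5], [0, 1]]

B² = I (check: tr B = 0 and det B = −1), so B¹⁵ = B since 15 is odd.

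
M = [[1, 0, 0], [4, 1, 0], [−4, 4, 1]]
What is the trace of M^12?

M = I + N where N = [[0, 0, 0], [4, 0, 0], [−4, 4, 0]] is strictly lower-triangular, so N^3 = 0.
(I + N)^12 = I + 12·N + 66·N^2 = [[1, 0, 0], [48, 1, 0], [1008, 48, 1]].

3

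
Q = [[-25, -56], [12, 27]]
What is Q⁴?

[[-479, -1120], [240, 561]]

tr Q = 2 and det Q = -3, so the characteristic polynomial is λ² − (2)λ + (-3) with roots 3 and -1.
Eigenvectors give P = [[-2, 7], [1, -3]] with P⁻¹ = [[3, 7], [1, 2]], and Q = P·diag(3, -1)·P⁻¹.
Then Q⁴ = P·diag(81, 1)·P⁻¹ = [[-162, 7], [81, -3]] · [[3, 7], [1, 2]] = [[-479, -1120], [240, 561]].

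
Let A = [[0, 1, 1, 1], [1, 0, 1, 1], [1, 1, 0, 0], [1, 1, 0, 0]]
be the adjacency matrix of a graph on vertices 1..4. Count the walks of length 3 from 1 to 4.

The number of length-3 walks from vertex 1 to vertex 4 is entry (1,4) of A³, where A is the adjacency matrix.
A² = [[3, 2, 1, 1], [2, 3, 1, 1], [1, 1, 2, 2], [1, 1, 2, 2]]
A³ = [[4, 5, 5, 5], [5, 4, 5, 5], [5, 5, 2, 2], [5, 5, 2, 2]]

5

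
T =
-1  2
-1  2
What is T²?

T² = T (a projection; rank 1, trace 1), so T² = T.

[[-1, 2], [-1, 2]]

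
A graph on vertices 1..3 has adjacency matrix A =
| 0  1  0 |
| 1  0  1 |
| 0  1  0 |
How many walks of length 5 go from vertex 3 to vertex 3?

0

The number of length-5 walks from vertex 3 to vertex 3 is entry (3,3) of A⁵, where A is the adjacency matrix.
A² = [[1, 0, 1], [0, 2, 0], [1, 0, 1]]
A³ = [[0, 2, 0], [2, 0, 2], [0, 2, 0]]
A⁴ = [[2, 0, 2], [0, 4, 0], [2, 0, 2]]
A⁵ = [[0, 4, 0], [4, 0, 4], [0, 4, 0]]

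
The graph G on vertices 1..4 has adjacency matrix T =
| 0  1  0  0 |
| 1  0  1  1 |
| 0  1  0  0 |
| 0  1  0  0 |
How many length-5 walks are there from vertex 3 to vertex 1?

The number of length-5 walks from vertex 3 to vertex 1 is entry (3,1) of T⁵, where T is the adjacency matrix.
T² = [[1, 0, 1, 1], [0, 3, 0, 0], [1, 0, 1, 1], [1, 0, 1, 1]]
T³ = [[0, 3, 0, 0], [3, 0, 3, 3], [0, 3, 0, 0], [0, 3, 0, 0]]
T⁴ = [[3, 0, 3, 3], [0, 9, 0, 0], [3, 0, 3, 3], [3, 0, 3, 3]]
T⁵ = [[0, 9, 0, 0], [9, 0, 9, 9], [0, 9, 0, 0], [0, 9, 0, 0]]

0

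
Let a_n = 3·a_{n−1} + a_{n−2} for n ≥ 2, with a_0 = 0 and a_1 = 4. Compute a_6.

With companion matrix T = [[3, 1], [1, 0]], [a_n, a_{n−1}]ᵀ = T·[a_{n−1}, a_{n−2}]ᵀ, so [a_6, a_5]ᵀ = T⁵·[a_1, a_0]ᵀ.
T⁵ = [[360, 109], [109, 33]], giving [a_6, a_5]ᵀ = [[1440], [436]].

1440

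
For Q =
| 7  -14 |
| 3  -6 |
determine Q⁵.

[[7, -14], [3, -6]]

Q² = Q (a projection; rank 1, trace 1), so Q⁵ = Q.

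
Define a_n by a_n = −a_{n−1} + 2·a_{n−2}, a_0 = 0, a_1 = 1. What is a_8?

With companion matrix M = [[−1, 2], [1, 0]], [a_n, a_{n−1}]ᵀ = M·[a_{n−1}, a_{n−2}]ᵀ, so [a_8, a_7]ᵀ = M⁷·[a_1, a_0]ᵀ.
M⁷ = [[−85, 86], [43, −42]], giving [a_8, a_7]ᵀ = [[−85], [43]].

−85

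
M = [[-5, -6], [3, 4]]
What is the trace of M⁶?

tr M = -1 and det M = -2, so the characteristic polynomial is λ² − (-1)λ + (-2) with roots -2 and 1.
Eigenvectors give P = [[-2, 1], [1, -1]] with P⁻¹ = [[-1, -1], [-1, -2]], and M = P·diag(-2, 1)·P⁻¹.
Then M⁶ = P·diag(64, 1)·P⁻¹ = [[-128, 1], [64, -1]] · [[-1, -1], [-1, -2]] = [[127, 126], [-63, -62]].

65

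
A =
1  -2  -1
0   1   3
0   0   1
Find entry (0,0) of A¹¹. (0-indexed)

1

A = I + N where N = [[0, -2, -1], [0, 0, 3], [0, 0, 0]] is strictly upper-triangular, so N³ = 0.
(I + N)¹¹ = I + 11·N + 55·N² = [[1, -22, -341], [0, 1, 33], [0, 0, 1]].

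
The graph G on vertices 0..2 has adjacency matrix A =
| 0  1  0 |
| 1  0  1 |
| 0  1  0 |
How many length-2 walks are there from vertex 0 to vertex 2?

The number of length-2 walks from vertex 0 to vertex 2 is entry (0,2) of A², where A is the adjacency matrix.
A² = [[1, 0, 1], [0, 2, 0], [1, 0, 1]]

1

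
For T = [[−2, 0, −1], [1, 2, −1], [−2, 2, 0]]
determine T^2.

[[6, −2, 2], [2, 2, −3], [6, 4, 0]]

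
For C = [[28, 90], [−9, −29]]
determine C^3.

[[82, 270], [−27, −89]]

tr C = −1 and det C = −2, so the characteristic polynomial is λ² − (−1)λ + (−2) with roots −2 and 1.
Eigenvectors give P = [[−3, −10], [1, 3]] with P⁻¹ = [[3, 10], [−1, −3]], and C = P·diag(−2, 1)·P⁻¹.
Then C^3 = P·diag(−8, 1)·P⁻¹ = [[24, −10], [−8, 3]] · [[3, 10], [−1, −3]] = [[82, 270], [−27, −89]].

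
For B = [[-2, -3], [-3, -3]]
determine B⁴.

[[394, 465], [465, 549]]

B² = [[13, 15], [15, 18]]
B³ = [[-71, -84], [-84, -99]]
B⁴ = [[394, 465], [465, 549]]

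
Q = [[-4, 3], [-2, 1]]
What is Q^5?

tr Q = -3 and det Q = 2, so the characteristic polynomial is λ² − (-3)λ + (2) with roots -2 and -1.
Eigenvectors give P = [[3, 1], [2, 1]] with P⁻¹ = [[1, -1], [-2, 3]], and Q = P·diag(-2, -1)·P⁻¹.
Then Q^5 = P·diag(-32, -1)·P⁻¹ = [[-96, -1], [-64, -1]] · [[1, -1], [-2, 3]] = [[-94, 93], [-62, 61]].

[[-94, 93], [-62, 61]]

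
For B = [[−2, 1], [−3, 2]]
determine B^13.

[[−2, 1], [−3, 2]]

B² = I (check: tr B = 0 and det B = −1), so B^13 = B since 13 is odd.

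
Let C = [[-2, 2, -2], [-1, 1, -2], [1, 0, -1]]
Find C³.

[[4, -2, 2], [5, -3, 2], [3, -4, 3]]

C² = [[0, -2, 2], [-1, -1, 2], [-3, 2, -1]]
C³ = [[4, -2, 2], [5, -3, 2], [3, -4, 3]]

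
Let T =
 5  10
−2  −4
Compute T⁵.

T² = T (a projection; rank 1, trace 1), so T⁵ = T.

[[5, 10], [−2, −4]]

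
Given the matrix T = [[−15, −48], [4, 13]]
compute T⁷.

tr T = −2 and det T = −3, so the characteristic polynomial is λ² − (−2)λ + (−3) with roots −3 and 1.
Eigenvectors give P = [[4, −3], [−1, 1]] with P⁻¹ = [[1, 3], [1, 4]], and T = P·diag(−3, 1)·P⁻¹.
Then T⁷ = P·diag(−2187, 1)·P⁻¹ = [[−8748, −3], [2187, 1]] · [[1, 3], [1, 4]] = [[−8751, −26256], [2188, 6565]].

[[−8751, −26256], [2188, 6565]]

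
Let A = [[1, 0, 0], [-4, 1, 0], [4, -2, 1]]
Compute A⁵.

[[1, 0, 0], [-20, 1, 0], [100, -10, 1]]

A = I + N where N = [[0, 0, 0], [-4, 0, 0], [4, -2, 0]] is strictly lower-triangular, so N³ = 0.
(I + N)⁵ = I + 5·N + 10·N² = [[1, 0, 0], [-20, 1, 0], [100, -10, 1]].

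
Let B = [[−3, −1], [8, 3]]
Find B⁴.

B² = I (check: tr B = 0 and det B = −1), so B⁴ = I since 4 is even.

[[1, 0], [0, 1]]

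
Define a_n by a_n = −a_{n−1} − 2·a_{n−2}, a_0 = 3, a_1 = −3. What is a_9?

33

With companion matrix Q = [[−1, −2], [1, 0]], [a_n, a_{n−1}]ᵀ = Q·[a_{n−1}, a_{n−2}]ᵀ, so [a_9, a_8]ᵀ = Q^8·[a_1, a_0]ᵀ.
Q^8 = [[−17, −6], [3, −14]], giving [a_9, a_8]ᵀ = [[33], [−51]].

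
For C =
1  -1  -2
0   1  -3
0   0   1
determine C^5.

C = I + N where N = [[0, -1, -2], [0, 0, -3], [0, 0, 0]] is strictly upper-triangular, so N^3 = 0.
(I + N)^5 = I + 5·N + 10·N^2 = [[1, -5, 20], [0, 1, -15], [0, 0, 1]].

[[1, -5, 20], [0, 1, -15], [0, 0, 1]]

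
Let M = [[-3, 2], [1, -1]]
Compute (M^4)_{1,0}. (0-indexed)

-56

M^2 = [[11, -8], [-4, 3]]
M^3 = [[-41, 30], [15, -11]]
M^4 = [[153, -112], [-56, 41]]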